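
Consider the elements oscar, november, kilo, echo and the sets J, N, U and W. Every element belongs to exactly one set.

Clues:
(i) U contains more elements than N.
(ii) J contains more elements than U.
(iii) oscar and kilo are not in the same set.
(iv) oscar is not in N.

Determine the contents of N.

N = {}

From (iv): oscar ∉ N.
Suppose november ∈ N: no assignment then satisfies all the clues, so november ∉ N.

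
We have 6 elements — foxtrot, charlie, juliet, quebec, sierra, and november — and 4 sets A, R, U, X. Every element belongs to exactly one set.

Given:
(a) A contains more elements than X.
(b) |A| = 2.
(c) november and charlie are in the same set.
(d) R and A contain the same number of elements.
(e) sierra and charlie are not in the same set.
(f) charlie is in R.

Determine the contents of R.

From (f): charlie ∈ R.
(c): november matches charlie: november ∉ A.
(c): november matches charlie: november ∈ R.
(e): sierra ∉ R.
Suppose foxtrot ∈ R: no assignment then satisfies all the clues, so foxtrot ∉ R.

R = {charlie, november}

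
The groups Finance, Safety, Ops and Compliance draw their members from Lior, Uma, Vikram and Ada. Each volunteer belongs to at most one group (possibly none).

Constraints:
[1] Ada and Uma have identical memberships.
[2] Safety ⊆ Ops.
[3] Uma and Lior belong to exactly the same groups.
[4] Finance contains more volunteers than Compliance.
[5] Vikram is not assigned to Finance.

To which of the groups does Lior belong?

From (5): Vikram ∉ Finance.
Suppose Lior ∉ Finance: no assignment then satisfies all the clues, so Lior ∈ Finance.

Lior: Finance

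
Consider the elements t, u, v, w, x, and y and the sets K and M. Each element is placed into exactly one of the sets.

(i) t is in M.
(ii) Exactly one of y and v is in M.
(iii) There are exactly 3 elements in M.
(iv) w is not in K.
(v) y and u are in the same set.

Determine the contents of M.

M = {t, v, w}

From (i): t ∈ M.
From (iv): w ∉ K.
Only one set left: w ∈ M.
Suppose u ∈ M: no assignment then satisfies all the clues, so u ∉ M.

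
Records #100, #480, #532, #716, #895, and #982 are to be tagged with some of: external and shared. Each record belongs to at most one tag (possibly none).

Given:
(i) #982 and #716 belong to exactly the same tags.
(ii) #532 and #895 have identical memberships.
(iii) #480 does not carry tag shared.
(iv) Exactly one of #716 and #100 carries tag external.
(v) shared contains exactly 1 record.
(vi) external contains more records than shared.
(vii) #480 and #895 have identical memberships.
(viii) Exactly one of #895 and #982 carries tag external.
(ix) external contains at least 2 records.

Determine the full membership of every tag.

external = {#716, #982}; shared = {#100}

From (iii): #480 ∉ shared.
(vii): #895 matches #480: #895 ∉ shared.
(ii): #532 matches #895: #532 ∉ shared.
Suppose #100 ∈ external: no assignment then satisfies all the clues, so #100 ∉ external.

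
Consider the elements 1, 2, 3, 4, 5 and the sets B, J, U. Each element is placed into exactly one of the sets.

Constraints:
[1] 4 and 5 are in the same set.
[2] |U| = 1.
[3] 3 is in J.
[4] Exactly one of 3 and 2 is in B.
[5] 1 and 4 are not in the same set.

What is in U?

U = {1}

From (3): 3 ∈ J.
(4) (exactly one): 2 ∈ B.
Suppose 1 ∉ U: no assignment then satisfies all the clues, so 1 ∈ U.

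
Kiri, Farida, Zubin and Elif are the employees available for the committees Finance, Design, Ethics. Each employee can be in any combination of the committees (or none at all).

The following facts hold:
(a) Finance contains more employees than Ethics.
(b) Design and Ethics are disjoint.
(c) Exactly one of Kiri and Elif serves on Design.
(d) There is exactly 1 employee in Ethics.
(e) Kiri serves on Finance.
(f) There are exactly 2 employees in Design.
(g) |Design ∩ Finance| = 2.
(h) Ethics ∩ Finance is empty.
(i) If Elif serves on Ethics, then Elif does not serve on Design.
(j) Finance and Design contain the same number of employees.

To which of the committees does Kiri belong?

Kiri: Design, Finance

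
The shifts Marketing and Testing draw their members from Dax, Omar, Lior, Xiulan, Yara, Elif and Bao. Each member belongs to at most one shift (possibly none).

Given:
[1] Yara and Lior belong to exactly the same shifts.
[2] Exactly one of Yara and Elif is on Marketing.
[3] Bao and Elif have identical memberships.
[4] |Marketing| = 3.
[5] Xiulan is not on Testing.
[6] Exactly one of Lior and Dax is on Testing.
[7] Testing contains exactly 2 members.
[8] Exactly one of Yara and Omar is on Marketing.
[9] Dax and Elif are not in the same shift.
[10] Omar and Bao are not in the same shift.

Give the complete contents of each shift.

From (5): Xiulan ∉ Testing.
Suppose Dax ∈ Marketing: no assignment then satisfies all the clues, so Dax ∉ Marketing.

Marketing = {Lior, Xiulan, Yara}; Testing = {Dax, Omar}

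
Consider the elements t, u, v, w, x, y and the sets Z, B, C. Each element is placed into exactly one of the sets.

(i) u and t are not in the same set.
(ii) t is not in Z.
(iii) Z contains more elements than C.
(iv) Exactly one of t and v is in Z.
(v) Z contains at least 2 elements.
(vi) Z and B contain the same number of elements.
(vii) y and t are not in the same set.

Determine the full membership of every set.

Z = {u, v, y}; B = {t, w, x}; C = {}

From (ii): t ∉ Z.
(iv) (exactly one): v ∈ Z.
Suppose t ∉ B: no assignment then satisfies all the clues, so t ∈ B.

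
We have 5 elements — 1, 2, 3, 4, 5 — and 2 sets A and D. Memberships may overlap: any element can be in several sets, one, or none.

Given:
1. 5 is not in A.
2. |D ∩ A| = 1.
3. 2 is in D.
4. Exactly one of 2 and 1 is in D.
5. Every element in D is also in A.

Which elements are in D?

D = {2}

From (1): 5 ∉ A.
From (3): 2 ∈ D.
(4) (exactly one): 1 ∉ D.
(5) with 2 ∈ D: 2 ∈ A.
(5) contrapositive: 5 ∉ D.
Suppose 3 ∈ D: no assignment then satisfies all the clues, so 3 ∉ D.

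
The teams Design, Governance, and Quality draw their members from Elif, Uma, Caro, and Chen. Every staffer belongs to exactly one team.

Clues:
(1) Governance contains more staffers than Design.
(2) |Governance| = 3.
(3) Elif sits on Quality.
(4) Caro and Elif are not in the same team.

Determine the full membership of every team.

Design = {}; Governance = {Caro, Chen, Uma}; Quality = {Elif}

From (3): Elif ∈ Quality.
(2): only 3 candidates remain for Governance, so all are in.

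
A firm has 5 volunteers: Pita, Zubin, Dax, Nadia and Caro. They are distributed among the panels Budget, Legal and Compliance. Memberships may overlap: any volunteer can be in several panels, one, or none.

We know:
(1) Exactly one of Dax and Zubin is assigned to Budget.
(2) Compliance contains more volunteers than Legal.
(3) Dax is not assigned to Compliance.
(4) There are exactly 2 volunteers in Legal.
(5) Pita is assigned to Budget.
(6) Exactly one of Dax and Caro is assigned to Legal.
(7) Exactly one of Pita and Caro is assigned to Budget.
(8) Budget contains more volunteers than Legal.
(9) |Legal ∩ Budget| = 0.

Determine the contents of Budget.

Budget = {Dax, Nadia, Pita}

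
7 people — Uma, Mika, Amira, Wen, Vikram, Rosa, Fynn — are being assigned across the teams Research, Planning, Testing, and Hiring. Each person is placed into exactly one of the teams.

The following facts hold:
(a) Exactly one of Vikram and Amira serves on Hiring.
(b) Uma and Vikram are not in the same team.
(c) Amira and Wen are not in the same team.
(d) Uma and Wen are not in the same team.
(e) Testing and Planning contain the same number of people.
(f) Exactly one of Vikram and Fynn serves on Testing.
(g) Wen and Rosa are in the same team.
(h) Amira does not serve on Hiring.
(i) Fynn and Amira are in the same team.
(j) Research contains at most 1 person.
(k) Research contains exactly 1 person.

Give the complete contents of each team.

Research = {Uma}; Planning = {Rosa, Wen}; Testing = {Amira, Fynn}; Hiring = {Mika, Vikram}

From (h): Amira ∉ Hiring.
(a) (exactly one): Vikram ∈ Hiring.
(b): Uma ∉ Hiring.
(f) (exactly one): Fynn ∈ Testing.
(i): Amira matches Fynn: Amira ∉ Research.
(i): Amira matches Fynn: Amira ∉ Planning.
(i): Amira matches Fynn: Amira ∈ Testing.
(c): Wen ∉ Testing.
(g): Rosa matches Wen: Rosa ∉ Testing.
Suppose Uma ∉ Research: no assignment then satisfies all the clues, so Uma ∈ Research.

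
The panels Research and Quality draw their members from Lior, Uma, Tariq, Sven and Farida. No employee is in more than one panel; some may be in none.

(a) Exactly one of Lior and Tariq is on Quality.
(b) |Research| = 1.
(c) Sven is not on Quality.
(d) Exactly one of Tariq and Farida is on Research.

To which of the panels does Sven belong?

Sven: none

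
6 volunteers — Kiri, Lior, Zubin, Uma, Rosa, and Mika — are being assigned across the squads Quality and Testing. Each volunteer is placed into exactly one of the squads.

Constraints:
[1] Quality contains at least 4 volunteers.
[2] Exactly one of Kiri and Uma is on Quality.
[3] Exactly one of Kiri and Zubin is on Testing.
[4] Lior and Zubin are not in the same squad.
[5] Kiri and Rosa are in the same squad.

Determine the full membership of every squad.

Quality = {Kiri, Lior, Mika, Rosa}; Testing = {Uma, Zubin}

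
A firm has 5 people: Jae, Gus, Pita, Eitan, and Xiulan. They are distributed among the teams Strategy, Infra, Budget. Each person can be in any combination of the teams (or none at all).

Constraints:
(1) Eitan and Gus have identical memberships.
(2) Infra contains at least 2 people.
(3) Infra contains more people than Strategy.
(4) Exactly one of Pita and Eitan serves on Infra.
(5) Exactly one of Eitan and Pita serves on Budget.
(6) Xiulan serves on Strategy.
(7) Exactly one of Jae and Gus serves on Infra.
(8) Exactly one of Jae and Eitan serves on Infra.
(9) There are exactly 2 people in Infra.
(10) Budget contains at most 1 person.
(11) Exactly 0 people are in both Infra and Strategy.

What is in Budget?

From (6): Xiulan ∈ Strategy.
Suppose Jae ∈ Budget: no assignment then satisfies all the clues, so Jae ∉ Budget.

Budget = {Pita}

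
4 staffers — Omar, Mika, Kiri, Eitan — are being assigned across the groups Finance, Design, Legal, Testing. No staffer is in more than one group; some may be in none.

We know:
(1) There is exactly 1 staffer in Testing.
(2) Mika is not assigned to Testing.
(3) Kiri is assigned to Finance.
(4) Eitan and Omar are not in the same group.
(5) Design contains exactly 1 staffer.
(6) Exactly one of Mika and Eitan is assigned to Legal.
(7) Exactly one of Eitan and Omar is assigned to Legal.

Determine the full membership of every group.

From (2): Mika ∉ Testing.
From (3): Kiri ∈ Finance.
Suppose Omar ∈ Finance: no assignment then satisfies all the clues, so Omar ∉ Finance.

Finance = {Kiri}; Design = {Mika}; Legal = {Eitan}; Testing = {Omar}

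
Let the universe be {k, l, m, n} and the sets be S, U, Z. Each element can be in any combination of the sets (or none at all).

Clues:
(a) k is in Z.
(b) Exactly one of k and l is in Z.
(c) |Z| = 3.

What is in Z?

From (a): k ∈ Z.
(b) (exactly one): l ∉ Z.
(c): only 3 candidates remain for Z, so all are in.

Z = {k, m, n}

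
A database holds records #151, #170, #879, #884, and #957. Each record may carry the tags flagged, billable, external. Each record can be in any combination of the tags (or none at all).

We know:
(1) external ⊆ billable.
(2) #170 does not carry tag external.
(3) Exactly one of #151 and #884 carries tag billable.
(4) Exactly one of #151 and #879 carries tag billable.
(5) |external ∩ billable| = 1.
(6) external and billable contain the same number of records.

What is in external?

external = {#151}

From (2): #170 ∉ external.
Suppose #151 ∉ external: no assignment then satisfies all the clues, so #151 ∈ external.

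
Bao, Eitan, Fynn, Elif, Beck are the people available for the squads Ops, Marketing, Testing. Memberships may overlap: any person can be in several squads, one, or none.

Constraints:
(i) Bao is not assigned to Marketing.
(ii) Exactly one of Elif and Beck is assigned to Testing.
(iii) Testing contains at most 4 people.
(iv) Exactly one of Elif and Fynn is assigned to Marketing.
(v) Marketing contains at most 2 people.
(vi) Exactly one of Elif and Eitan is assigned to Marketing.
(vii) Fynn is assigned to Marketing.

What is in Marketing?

Marketing = {Eitan, Fynn}

From (i): Bao ∉ Marketing.
From (vii): Fynn ∈ Marketing.
(iv) (exactly one): Elif ∉ Marketing.
(vi) (exactly one): Eitan ∈ Marketing.
(v): Marketing already has 2, so the rest are out.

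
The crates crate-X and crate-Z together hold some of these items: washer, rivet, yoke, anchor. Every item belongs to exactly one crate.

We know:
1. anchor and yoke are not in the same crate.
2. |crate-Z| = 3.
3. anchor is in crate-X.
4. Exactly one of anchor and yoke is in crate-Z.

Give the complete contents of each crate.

From (3): anchor ∈ crate-X.
(1): yoke ∉ crate-X.
(2): only 3 candidates remain for crate-Z, so all are in.

crate-X = {anchor}; crate-Z = {rivet, washer, yoke}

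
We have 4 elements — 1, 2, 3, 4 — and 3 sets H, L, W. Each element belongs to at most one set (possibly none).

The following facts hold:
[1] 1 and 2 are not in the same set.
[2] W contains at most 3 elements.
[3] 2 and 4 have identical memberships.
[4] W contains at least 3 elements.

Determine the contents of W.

W = {2, 3, 4}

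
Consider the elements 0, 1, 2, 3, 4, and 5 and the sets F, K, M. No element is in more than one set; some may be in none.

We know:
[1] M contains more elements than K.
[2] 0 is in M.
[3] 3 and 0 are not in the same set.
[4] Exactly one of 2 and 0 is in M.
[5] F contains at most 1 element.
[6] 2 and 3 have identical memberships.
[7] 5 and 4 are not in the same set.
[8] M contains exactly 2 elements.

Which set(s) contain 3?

3: none

From (2): 0 ∈ M.
(3): 3 ∉ M.
(4) (exactly one): 2 ∉ M.
Suppose 3 ∈ F: no assignment then satisfies all the clues, so 3 ∉ F.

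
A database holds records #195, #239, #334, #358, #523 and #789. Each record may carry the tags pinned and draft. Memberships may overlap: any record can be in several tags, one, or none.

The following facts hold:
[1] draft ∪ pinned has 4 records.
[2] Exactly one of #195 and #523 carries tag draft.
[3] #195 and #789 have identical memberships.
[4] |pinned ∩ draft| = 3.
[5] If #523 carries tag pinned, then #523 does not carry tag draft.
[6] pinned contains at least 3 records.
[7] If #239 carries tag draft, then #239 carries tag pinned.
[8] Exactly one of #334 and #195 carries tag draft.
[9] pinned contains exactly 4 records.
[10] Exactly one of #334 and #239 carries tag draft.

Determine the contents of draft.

draft = {#195, #239, #789}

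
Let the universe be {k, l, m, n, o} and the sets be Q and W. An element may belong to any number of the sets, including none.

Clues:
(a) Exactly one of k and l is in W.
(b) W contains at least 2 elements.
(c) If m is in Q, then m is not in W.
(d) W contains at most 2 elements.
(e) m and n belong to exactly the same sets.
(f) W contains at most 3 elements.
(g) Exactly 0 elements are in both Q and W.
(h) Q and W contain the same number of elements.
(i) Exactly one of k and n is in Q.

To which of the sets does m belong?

m: Q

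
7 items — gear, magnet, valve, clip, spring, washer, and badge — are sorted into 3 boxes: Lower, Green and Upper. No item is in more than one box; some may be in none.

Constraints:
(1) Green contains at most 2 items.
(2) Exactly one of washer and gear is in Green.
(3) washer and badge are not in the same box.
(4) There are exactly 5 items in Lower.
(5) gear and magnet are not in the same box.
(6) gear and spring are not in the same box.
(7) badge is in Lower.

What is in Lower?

From (7): badge ∈ Lower.
(3): washer ∉ Lower.
Suppose gear ∈ Lower: no assignment then satisfies all the clues, so gear ∉ Lower.

Lower = {badge, clip, magnet, spring, valve}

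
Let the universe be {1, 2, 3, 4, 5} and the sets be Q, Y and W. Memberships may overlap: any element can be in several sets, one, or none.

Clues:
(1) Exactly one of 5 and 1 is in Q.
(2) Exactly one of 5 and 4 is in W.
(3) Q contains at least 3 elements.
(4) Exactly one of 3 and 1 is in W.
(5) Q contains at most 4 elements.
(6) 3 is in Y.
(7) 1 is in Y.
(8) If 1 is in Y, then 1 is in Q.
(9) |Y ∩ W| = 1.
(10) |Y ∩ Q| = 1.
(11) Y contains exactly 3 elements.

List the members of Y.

Y = {1, 3, 5}

From (6): 3 ∈ Y.
From (7): 1 ∈ Y.
(8): 1 ∈ Q.
(1) (exactly one): 5 ∉ Q.
Suppose 2 ∈ Y: no assignment then satisfies all the clues, so 2 ∉ Y.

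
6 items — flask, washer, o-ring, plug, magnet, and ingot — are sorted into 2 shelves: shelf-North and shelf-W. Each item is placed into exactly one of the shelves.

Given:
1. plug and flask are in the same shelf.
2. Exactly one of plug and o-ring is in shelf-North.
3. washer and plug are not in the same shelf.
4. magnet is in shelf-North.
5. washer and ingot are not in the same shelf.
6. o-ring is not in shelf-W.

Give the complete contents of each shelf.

shelf-North = {magnet, o-ring, washer}; shelf-W = {flask, ingot, plug}

From (4): magnet ∈ shelf-North.
From (6): o-ring ∉ shelf-W.
Only one shelf left: o-ring ∈ shelf-North.
(2) (exactly one): plug ∉ shelf-North.
Only one shelf left: plug ∈ shelf-W.
(1): flask matches plug: flask ∉ shelf-North.
(1): flask matches plug: flask ∈ shelf-W.
(3): washer ∉ shelf-W.
Only one shelf left: washer ∈ shelf-North.
(5): ingot ∉ shelf-North.
Only one shelf left: ingot ∈ shelf-W.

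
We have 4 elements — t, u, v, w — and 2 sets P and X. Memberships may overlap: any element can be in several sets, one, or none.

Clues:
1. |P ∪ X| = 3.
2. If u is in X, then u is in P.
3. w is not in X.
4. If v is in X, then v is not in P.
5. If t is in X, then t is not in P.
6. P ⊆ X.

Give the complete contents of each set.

P = {u}; X = {t, u, v}

From (3): w ∉ X.
(6) contrapositive: w ∉ P.
Suppose t ∈ P: no assignment then satisfies all the clues, so t ∉ P.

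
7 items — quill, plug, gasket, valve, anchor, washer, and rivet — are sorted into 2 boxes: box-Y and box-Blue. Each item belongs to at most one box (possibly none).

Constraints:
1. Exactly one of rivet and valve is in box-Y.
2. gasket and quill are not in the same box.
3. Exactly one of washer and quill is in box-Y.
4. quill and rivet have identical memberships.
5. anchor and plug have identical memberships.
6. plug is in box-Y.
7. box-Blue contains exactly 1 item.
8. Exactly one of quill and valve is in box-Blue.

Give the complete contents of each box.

box-Y = {anchor, plug, quill, rivet}; box-Blue = {valve}

From (6): plug ∈ box-Y.
(5): anchor matches plug: anchor ∈ box-Y.
Suppose quill ∉ box-Y: no assignment then satisfies all the clues, so quill ∈ box-Y.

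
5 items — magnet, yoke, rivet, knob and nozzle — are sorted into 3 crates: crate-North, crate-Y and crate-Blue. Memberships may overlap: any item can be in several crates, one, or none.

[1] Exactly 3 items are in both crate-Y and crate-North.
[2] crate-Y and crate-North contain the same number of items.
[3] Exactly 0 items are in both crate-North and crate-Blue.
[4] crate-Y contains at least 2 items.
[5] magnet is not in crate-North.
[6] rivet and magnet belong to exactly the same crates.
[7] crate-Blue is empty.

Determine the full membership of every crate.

crate-North = {knob, nozzle, yoke}; crate-Y = {knob, nozzle, yoke}; crate-Blue = {}

From (5): magnet ∉ crate-North.
(6): rivet matches magnet: rivet ∉ crate-North.
(7): crate-Blue already has 0, so the rest are out.
Suppose magnet ∈ crate-Y: no assignment then satisfies all the clues, so magnet ∉ crate-Y.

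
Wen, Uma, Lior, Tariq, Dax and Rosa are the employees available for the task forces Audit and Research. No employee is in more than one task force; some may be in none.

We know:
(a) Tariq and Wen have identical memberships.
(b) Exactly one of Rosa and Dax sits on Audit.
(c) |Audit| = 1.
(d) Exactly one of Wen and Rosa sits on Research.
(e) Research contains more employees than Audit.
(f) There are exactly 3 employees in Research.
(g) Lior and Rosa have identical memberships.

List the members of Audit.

Audit = {Dax}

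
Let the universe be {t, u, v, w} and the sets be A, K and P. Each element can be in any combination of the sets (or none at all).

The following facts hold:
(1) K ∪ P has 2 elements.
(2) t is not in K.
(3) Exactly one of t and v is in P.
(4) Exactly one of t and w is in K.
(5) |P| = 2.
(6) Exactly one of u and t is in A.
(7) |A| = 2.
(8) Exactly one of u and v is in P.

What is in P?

P = {v, w}

From (2): t ∉ K.
(4) (exactly one): w ∈ K.
Suppose t ∈ P: no assignment then satisfies all the clues, so t ∉ P.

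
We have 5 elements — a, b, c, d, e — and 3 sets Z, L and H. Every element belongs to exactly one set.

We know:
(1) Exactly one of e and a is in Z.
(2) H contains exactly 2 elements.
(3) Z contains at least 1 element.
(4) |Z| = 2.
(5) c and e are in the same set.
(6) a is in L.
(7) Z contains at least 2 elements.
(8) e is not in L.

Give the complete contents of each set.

Z = {c, e}; L = {a}; H = {b, d}

From (6): a ∈ L.
From (8): e ∉ L.
(1) (exactly one): e ∈ Z.
(5): c matches e: c ∈ Z.
(2): only 2 candidates remain for H, so all are in.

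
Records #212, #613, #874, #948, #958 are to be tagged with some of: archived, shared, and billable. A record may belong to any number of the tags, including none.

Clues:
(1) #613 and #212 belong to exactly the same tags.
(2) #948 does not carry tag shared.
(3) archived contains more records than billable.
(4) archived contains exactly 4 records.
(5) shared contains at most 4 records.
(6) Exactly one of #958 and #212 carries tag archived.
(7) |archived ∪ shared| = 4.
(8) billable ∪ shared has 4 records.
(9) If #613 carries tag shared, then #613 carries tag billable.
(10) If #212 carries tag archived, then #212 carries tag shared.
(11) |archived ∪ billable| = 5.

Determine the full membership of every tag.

archived = {#212, #613, #874, #948}; shared = {#212, #613, #874}; billable = {#212, #613, #958}

From (2): #948 ∉ shared.
Suppose #212 ∉ archived: no assignment then satisfies all the clues, so #212 ∈ archived.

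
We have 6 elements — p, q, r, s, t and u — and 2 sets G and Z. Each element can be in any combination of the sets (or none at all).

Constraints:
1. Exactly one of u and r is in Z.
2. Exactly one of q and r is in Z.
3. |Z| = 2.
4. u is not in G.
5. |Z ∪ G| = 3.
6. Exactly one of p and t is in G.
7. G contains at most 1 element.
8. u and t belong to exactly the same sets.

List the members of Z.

Z = {r, s}

From (4): u ∉ G.
(8): t matches u: t ∉ G.
(6) (exactly one): p ∈ G.
(7): G already has 1, so the rest are out.
Suppose p ∈ Z: no assignment then satisfies all the clues, so p ∉ Z.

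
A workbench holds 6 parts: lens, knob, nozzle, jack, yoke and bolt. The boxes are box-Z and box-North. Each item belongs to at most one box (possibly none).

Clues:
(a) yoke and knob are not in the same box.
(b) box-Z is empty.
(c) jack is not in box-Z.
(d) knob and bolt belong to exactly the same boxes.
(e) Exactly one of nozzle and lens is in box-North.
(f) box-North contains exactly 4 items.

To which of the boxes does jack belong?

jack: box-North

From (c): jack ∉ box-Z.
(b): box-Z already has 0, so the rest are out.
Suppose jack ∉ box-North: no assignment then satisfies all the clues, so jack ∈ box-North.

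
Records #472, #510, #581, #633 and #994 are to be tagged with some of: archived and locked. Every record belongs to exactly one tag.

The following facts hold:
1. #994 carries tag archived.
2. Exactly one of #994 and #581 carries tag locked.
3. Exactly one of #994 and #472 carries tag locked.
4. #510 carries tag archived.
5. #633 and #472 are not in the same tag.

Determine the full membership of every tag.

archived = {#510, #633, #994}; locked = {#472, #581}

From (1): #994 ∈ archived.
From (4): #510 ∈ archived.
(2) (exactly one): #581 ∈ locked.
(3) (exactly one): #472 ∈ locked.
(5): #633 ∉ locked.
Only one tag left: #633 ∈ archived.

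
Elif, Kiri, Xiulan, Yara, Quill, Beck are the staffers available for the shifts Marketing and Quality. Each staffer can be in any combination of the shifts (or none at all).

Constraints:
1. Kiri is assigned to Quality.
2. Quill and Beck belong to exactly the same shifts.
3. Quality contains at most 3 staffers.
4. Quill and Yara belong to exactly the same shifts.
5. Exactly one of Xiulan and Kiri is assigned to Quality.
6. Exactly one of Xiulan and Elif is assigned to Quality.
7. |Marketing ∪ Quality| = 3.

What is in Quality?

Quality = {Elif, Kiri}

From (1): Kiri ∈ Quality.
(5) (exactly one): Xiulan ∉ Quality.
(6) (exactly one): Elif ∈ Quality.
Suppose Yara ∈ Quality: no assignment then satisfies all the clues, so Yara ∉ Quality.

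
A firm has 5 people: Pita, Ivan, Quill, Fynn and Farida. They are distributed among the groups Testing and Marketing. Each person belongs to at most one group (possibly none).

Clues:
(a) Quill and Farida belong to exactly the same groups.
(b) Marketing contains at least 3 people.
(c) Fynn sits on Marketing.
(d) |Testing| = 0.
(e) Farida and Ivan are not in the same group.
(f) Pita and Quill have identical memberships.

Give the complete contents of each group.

Testing = {}; Marketing = {Farida, Fynn, Pita, Quill}

From (c): Fynn ∈ Marketing.
(d): Testing already has 0, so the rest are out.
Suppose Pita ∉ Marketing: no assignment then satisfies all the clues, so Pita ∈ Marketing.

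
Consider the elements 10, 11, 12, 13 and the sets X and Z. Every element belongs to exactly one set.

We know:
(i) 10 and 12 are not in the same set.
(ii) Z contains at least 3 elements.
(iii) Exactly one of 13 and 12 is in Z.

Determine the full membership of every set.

X = {12}; Z = {10, 11, 13}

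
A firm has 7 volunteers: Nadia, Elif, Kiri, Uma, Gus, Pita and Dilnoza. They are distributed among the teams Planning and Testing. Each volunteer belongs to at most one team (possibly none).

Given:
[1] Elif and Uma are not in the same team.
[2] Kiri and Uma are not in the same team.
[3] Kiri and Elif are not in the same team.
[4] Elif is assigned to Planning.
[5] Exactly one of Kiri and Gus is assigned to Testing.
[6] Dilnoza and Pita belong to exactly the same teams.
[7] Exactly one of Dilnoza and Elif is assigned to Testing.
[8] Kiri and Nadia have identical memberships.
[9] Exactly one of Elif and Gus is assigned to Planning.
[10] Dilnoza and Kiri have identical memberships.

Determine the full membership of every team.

Planning = {Elif}; Testing = {Dilnoza, Kiri, Nadia, Pita}

From (4): Elif ∈ Planning.
(1): Uma ∉ Planning.
(3): Kiri ∉ Planning.
(7) (exactly one): Dilnoza ∈ Testing.
(8): Nadia matches Kiri: Nadia ∉ Planning.
(9) (exactly one): Gus ∉ Planning.
(10): Kiri matches Dilnoza: Kiri ∈ Testing.
(2): Uma ∉ Testing.
(5) (exactly one): Gus ∉ Testing.
(6): Pita matches Dilnoza: Pita ∉ Planning.
(6): Pita matches Dilnoza: Pita ∈ Testing.
(8): Nadia matches Kiri: Nadia ∈ Testing.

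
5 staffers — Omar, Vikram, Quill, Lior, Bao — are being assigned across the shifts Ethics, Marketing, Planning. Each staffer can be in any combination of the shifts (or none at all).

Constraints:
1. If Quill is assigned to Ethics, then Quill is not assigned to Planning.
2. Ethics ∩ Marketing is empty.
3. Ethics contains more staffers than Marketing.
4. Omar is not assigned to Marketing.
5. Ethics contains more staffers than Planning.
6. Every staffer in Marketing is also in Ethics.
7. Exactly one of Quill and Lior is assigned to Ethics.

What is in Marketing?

Marketing = {}

From (4): Omar ∉ Marketing.
Suppose Vikram ∈ Marketing: no assignment then satisfies all the clues, so Vikram ∉ Marketing.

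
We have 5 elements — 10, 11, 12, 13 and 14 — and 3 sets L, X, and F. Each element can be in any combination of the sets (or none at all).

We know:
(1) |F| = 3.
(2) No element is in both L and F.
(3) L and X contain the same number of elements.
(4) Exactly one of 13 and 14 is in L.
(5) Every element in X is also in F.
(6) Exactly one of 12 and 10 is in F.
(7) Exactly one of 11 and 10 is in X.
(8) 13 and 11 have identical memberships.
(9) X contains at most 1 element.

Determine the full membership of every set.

L = {14}; X = {10}; F = {10, 11, 13}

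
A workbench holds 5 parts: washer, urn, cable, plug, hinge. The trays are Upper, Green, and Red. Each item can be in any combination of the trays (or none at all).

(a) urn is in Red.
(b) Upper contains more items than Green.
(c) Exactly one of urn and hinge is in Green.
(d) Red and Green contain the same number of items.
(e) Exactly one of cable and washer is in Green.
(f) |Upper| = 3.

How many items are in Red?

2

From (a): urn ∈ Red.
Suppose plug ∈ Green: no assignment then satisfies all the clues, so plug ∉ Green.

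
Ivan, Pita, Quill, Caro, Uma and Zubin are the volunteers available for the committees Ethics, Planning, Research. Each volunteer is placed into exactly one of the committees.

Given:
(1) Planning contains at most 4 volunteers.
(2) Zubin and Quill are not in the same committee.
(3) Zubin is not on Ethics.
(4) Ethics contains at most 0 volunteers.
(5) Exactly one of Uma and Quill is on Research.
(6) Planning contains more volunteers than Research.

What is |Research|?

2

From (3): Zubin ∉ Ethics.
(4): Ethics already has 0, so the rest are out.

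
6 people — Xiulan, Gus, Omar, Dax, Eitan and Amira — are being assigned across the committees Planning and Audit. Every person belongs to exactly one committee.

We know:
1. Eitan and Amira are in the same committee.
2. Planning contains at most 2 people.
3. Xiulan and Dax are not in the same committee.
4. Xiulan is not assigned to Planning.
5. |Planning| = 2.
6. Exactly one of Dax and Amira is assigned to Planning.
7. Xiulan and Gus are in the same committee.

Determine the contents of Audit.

Audit = {Amira, Eitan, Gus, Xiulan}

From (4): Xiulan ∉ Planning.
(7): Gus matches Xiulan: Gus ∉ Planning.
Only one committee left: Xiulan ∈ Audit.
Only one committee left: Gus ∈ Audit.
(3): Dax ∉ Audit.
Only one committee left: Dax ∈ Planning.
(6) (exactly one): Amira ∉ Planning.
Only one committee left: Amira ∈ Audit.
(1): Eitan matches Amira: Eitan ∉ Planning.
(1): Eitan matches Amira: Eitan ∈ Audit.
(5): only 2 candidates remain for Planning, so all are in.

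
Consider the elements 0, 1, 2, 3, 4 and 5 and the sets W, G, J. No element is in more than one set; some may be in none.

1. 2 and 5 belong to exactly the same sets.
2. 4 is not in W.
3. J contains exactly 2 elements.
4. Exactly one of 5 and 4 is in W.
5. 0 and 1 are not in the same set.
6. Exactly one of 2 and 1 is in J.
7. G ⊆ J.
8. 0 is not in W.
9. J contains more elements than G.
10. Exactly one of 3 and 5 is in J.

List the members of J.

J = {1, 3}

From (2): 4 ∉ W.
From (8): 0 ∉ W.
(4) (exactly one): 5 ∈ W.
(10) (exactly one): 3 ∈ J.
(1): 2 matches 5: 2 ∈ W.
(6) (exactly one): 1 ∈ J.
(3): J already has 2, so the rest are out.
(7) contrapositive: 0 ∉ G.
(7) contrapositive: 4 ∉ G.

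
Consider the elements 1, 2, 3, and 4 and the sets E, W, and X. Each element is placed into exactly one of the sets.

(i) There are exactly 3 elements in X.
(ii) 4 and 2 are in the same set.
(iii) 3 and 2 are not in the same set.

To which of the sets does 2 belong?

2: X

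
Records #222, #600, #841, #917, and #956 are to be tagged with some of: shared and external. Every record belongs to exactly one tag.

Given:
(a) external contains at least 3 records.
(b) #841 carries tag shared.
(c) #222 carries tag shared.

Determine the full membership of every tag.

shared = {#222, #841}; external = {#600, #917, #956}

From (b): #841 ∈ shared.
From (c): #222 ∈ shared.
(a): only 3 candidates remain for external, so all are in.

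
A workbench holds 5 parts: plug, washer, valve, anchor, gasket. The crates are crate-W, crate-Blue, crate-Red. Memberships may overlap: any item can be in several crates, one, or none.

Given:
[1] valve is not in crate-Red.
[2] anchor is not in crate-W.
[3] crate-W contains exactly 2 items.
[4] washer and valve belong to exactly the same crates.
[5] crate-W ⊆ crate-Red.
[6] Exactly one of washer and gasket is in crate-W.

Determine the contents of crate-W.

crate-W = {gasket, plug}

From (1): valve ∉ crate-Red.
From (2): anchor ∉ crate-W.
(4): washer matches valve: washer ∉ crate-Red.
(5) contrapositive: washer ∉ crate-W.
(5) contrapositive: valve ∉ crate-W.
(6) (exactly one): gasket ∈ crate-W.
(3): only 2 candidates remain for crate-W, so all are in.
(5) with plug ∈ crate-W: plug ∈ crate-Red.
(5) with gasket ∈ crate-W: gasket ∈ crate-Red.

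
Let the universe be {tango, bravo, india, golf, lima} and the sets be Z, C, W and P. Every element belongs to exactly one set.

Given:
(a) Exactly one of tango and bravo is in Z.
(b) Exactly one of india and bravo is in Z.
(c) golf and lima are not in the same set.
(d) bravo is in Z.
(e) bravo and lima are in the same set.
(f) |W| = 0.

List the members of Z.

Z = {bravo, lima}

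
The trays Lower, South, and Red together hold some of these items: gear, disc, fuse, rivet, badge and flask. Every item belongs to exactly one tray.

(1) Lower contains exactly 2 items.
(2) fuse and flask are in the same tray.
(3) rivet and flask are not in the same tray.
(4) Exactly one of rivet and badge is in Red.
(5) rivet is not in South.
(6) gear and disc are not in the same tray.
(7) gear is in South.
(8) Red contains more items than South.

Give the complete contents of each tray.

Lower = {disc, rivet}; South = {gear}; Red = {badge, flask, fuse}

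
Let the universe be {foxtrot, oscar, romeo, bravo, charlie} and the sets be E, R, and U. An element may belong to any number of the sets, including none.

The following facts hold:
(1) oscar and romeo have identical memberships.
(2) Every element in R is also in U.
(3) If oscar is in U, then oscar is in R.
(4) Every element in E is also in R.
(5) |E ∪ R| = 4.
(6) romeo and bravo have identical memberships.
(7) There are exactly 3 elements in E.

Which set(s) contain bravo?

bravo: E, R, U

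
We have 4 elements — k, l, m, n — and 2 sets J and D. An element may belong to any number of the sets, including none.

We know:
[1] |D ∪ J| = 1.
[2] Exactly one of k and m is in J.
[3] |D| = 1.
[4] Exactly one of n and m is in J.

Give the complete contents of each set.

J = {m}; D = {m}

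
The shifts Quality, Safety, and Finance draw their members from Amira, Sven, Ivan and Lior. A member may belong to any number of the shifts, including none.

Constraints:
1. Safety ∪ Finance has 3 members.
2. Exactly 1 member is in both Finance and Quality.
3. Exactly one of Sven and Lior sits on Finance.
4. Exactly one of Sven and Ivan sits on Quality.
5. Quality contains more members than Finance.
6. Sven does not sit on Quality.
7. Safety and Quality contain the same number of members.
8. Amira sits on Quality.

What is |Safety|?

3

From (6): Sven ∉ Quality.
From (8): Amira ∈ Quality.
(4) (exactly one): Ivan ∈ Quality.
Suppose Lior ∉ Quality: no assignment then satisfies all the clues, so Lior ∈ Quality.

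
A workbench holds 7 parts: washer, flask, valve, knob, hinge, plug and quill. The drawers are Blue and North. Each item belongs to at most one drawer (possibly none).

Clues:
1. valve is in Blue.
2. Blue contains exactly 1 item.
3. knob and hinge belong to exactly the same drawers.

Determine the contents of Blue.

Blue = {valve}

From (1): valve ∈ Blue.
(2): Blue already has 1, so the rest are out.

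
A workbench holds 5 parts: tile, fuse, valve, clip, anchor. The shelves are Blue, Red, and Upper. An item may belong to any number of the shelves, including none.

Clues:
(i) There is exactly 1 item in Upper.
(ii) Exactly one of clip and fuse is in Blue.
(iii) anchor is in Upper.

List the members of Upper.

Upper = {anchor}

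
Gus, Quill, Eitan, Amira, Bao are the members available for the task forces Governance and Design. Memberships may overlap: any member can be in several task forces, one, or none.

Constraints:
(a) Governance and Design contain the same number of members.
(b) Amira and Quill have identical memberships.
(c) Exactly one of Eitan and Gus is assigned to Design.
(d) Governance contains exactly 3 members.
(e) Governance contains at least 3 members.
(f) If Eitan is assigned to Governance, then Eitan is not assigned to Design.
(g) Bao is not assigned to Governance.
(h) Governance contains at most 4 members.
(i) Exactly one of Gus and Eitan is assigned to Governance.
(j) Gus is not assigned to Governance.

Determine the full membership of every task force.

Governance = {Amira, Eitan, Quill}; Design = {Amira, Gus, Quill}

From (g): Bao ∉ Governance.
From (j): Gus ∉ Governance.
(d): only 3 candidates remain for Governance, so all are in.
(f): Eitan ∉ Design.
(c) (exactly one): Gus ∈ Design.
Suppose Quill ∉ Design: no assignment then satisfies all the clues, so Quill ∈ Design.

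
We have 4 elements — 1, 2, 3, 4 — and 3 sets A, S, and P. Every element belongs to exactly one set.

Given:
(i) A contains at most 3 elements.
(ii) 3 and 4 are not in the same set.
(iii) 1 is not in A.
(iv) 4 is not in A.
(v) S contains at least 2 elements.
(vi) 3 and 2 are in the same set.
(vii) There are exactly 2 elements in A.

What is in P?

From (iii): 1 ∉ A.
From (iv): 4 ∉ A.
(vii): only 2 candidates remain for A, so all are in.
(v): only 2 candidates remain for S, so all are in.

P = {}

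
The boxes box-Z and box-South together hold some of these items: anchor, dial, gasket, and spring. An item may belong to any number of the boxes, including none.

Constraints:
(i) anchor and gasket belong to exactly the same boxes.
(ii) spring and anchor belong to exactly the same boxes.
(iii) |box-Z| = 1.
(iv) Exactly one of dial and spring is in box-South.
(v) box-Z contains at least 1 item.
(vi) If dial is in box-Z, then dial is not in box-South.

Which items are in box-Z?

box-Z = {dial}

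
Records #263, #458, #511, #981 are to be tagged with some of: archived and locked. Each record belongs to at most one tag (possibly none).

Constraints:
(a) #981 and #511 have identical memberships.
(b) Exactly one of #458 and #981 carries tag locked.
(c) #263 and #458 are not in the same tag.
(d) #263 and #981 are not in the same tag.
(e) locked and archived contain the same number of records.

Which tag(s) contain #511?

#511: none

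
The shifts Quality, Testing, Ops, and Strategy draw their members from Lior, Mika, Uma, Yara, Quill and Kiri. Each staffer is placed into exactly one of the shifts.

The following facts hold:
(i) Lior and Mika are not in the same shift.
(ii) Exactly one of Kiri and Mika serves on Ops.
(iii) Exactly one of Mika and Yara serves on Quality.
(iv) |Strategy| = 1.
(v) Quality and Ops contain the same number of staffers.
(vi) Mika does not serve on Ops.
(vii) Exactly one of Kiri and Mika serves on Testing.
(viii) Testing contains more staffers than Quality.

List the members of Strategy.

Strategy = {Lior}

From (vi): Mika ∉ Ops.
(ii) (exactly one): Kiri ∈ Ops.
(vii) (exactly one): Mika ∈ Testing.
(i): Lior ∉ Testing.
(iii) (exactly one): Yara ∈ Quality.
Suppose Lior ∉ Strategy: no assignment then satisfies all the clues, so Lior ∈ Strategy.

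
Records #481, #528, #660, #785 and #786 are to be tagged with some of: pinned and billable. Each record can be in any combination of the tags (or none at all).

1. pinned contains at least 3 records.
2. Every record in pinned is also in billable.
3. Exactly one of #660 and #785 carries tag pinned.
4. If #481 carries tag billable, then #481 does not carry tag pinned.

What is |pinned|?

3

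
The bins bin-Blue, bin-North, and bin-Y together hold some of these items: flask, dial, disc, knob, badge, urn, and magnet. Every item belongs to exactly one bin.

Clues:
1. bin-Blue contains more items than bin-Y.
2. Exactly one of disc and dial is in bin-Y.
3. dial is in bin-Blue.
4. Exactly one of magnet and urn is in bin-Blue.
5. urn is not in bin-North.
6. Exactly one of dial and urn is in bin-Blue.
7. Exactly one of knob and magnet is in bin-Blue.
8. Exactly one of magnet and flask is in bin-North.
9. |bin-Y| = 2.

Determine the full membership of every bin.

From (3): dial ∈ bin-Blue.
From (5): urn ∉ bin-North.
(2) (exactly one): disc ∈ bin-Y.
(6) (exactly one): urn ∉ bin-Blue.
Only one bin left: urn ∈ bin-Y.
(4) (exactly one): magnet ∈ bin-Blue.
(7) (exactly one): knob ∉ bin-Blue.
(8) (exactly one): flask ∈ bin-North.
(9): bin-Y already has 2, so the rest are out.
Only one bin left: knob ∈ bin-North.
Suppose badge ∉ bin-Blue: no assignment then satisfies all the clues, so badge ∈ bin-Blue.

bin-Blue = {badge, dial, magnet}; bin-North = {flask, knob}; bin-Y = {disc, urn}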